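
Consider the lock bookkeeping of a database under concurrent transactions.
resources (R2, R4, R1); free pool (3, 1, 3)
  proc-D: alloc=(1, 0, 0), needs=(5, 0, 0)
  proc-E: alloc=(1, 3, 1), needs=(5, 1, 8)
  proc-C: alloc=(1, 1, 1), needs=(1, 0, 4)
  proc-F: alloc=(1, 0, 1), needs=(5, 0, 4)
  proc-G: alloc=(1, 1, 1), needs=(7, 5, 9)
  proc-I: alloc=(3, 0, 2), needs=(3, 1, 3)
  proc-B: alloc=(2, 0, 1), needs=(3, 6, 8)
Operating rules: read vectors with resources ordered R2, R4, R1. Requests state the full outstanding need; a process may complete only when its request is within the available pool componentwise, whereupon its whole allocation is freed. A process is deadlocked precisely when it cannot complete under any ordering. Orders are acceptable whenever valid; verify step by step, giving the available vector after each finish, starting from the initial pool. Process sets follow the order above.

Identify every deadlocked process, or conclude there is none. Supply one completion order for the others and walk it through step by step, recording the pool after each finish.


Deadlocked set: proc-E, proc-G and proc-B.
Key observation: proc-I, proc-D, proc-F, proc-C can finish, but then (9, 2, 7) is all there is, and the blocked group's R1 demands exceed it.
The rest can finish in the order proc-I, proc-D, proc-F, proc-C. Verifying each step:
  pool = (3, 1, 3)
  run proc-I (needs (3, 1, 3), free (3, 1, 3)); after release of (3, 0, 2) the pool is (6, 1, 5)
  run proc-D (needs (5, 0, 0), free (6, 1, 5)); after release of (1, 0, 0) the pool is (7, 1, 5)
  run proc-F (needs (5, 0, 4), free (7, 1, 5)); after release of (1, 0, 1) the pool is (8, 1, 6)
  run proc-C (needs (1, 0, 4), free (8, 1, 6)); after release of (1, 1, 1) the pool is (9, 2, 7)
The stuck group stays short no matter what:
  proc-E still needs (5, 1, 8) but only (9, 2, 7) is free — short on R1
  proc-G still needs (7, 5, 9) but only (9, 2, 7) is free — short on R4 and R1
  proc-B still needs (3, 6, 8) but only (9, 2, 7) is free — short on R4 and R1


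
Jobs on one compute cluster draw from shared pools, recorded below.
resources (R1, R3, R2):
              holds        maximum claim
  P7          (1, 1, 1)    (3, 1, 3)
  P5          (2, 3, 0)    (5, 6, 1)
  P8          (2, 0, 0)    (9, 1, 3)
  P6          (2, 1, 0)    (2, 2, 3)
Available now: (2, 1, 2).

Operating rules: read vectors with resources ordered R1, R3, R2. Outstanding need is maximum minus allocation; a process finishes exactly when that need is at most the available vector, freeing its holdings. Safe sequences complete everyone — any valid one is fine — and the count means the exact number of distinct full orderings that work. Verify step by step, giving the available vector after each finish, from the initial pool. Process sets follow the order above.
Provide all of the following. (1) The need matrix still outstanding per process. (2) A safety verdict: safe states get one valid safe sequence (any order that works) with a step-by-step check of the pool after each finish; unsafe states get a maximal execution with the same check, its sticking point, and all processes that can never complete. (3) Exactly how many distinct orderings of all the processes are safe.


(1) Need matrix, components ordered R1, R3, R2:
  P7: (2, 0, 2)
  P5: (3, 3, 1)
  P8: (7, 1, 3)
  P6: (0, 1, 3)
(2) The state is SAFE; one workable sequence: P7, P6, P5, P8.
Key observation: the order's first zero-slack moment is P7 ((2, 0, 2) needed, (2, 1, 2) free — a requested resource with nothing to spare).
Verifying each step:
  pool = (2, 1, 2)
  run P7 (needs (2, 0, 2), free (2, 1, 2)); after release of (1, 1, 1) the pool is (3, 2, 3)
  run P6 (needs (0, 1, 3), free (3, 2, 3)); after release of (2, 1, 0) the pool is (5, 3, 3)
  run P5 (needs (3, 3, 1), free (5, 3, 3)); after release of (2, 3, 0) the pool is (7, 6, 3)
  run P8 (needs (7, 1, 3), free (7, 6, 3)); after release of (2, 0, 0) the pool is (9, 6, 3)
(3) Exactly 1 of the possible complete orderings is a safe sequence.


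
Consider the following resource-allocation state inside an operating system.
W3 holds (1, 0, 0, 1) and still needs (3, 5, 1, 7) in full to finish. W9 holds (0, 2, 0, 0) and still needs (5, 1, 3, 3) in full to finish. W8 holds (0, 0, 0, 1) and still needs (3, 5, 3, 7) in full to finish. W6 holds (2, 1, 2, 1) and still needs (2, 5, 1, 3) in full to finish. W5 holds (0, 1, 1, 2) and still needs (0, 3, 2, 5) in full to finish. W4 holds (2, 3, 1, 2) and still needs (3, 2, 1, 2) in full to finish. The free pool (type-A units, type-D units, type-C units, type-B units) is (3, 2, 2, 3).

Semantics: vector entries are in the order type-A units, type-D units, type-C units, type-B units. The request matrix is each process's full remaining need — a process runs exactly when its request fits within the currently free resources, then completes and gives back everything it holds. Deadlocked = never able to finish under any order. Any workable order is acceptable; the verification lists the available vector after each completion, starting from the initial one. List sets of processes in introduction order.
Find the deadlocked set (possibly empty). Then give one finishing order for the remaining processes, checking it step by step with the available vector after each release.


The deadlocked set is empty.
Key observation: W4 can run right away; the returned allocation unlocks the remaining processes in turn.
The rest can finish in the order W4, W5, W6, W8, W3, W9. Walking it through:
  pool = (3, 2, 2, 3)
  run W4 (needs (3, 2, 1, 2), free (3, 2, 2, 3)); after release of (2, 3, 1, 2) the pool is (5, 5, 3, 5)
  run W5 (needs (0, 3, 2, 5), free (5, 5, 3, 5)); after release of (0, 1, 1, 2) the pool is (5, 6, 4, 7)
  run W6 (needs (2, 5, 1, 3), free (5, 6, 4, 7)); after release of (2, 1, 2, 1) the pool is (7, 7, 6, 8)
  run W8 (needs (3, 5, 3, 7), free (7, 7, 6, 8)); after release of (0, 0, 0, 1) the pool is (7, 7, 6, 9)
  run W3 (needs (3, 5, 1, 7), free (7, 7, 6, 9)); after release of (1, 0, 0, 1) the pool is (8, 7, 6, 10)
  run W9 (needs (5, 1, 3, 3), free (8, 7, 6, 10)); after release of (0, 2, 0, 0) the pool is (8, 9, 6, 10)


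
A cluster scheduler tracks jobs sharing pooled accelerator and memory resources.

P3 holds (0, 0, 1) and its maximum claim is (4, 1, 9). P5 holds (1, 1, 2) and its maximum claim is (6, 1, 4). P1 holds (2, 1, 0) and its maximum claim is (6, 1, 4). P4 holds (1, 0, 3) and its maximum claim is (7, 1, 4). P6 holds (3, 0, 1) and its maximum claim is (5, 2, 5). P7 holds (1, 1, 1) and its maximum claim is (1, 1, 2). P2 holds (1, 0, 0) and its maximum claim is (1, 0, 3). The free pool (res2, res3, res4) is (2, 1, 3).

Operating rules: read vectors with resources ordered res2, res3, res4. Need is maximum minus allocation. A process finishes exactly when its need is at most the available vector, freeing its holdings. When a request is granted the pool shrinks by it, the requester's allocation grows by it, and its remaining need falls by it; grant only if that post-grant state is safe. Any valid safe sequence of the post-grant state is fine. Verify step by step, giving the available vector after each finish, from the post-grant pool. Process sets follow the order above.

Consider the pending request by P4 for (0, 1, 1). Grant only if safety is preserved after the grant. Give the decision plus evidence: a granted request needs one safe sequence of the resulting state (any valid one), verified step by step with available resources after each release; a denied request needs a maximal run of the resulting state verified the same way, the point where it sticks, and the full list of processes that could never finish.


DENY. Granting would leave the state unsafe.
Key observation: after P7, P2 the pool peaks at (4, 1, 3), and each blocked process is short somewhere: P3 on res4; P5 on res2; P1 on res4; P4 on res2; P6 on res3, res4.
On the post-grant state, P7, P2 is a maximal run — nothing extends it. Walking it through:
  pool = (2, 0, 2)
  P7: need (0, 0, 1) fits (2, 0, 2); releases (1, 1, 1), pool now (3, 1, 3)
  P2: need (0, 0, 3) fits (3, 1, 3); releases (1, 0, 0), pool now (4, 1, 3)
  P3 still needs (4, 1, 8) but only (4, 1, 3) is free — short on res4
  P5 still needs (5, 0, 2) but only (4, 1, 3) is free — short on res2
  P1 still needs (4, 0, 4) but only (4, 1, 3) is free — short on res4
  P4 still needs (6, 0, 0) but only (4, 1, 3) is free — short on res2
  P6 still needs (2, 2, 4) but only (4, 1, 3) is free — short on res3 and res4
Had the request been granted, P3, P5, P1, P4 and P6 could never finish.


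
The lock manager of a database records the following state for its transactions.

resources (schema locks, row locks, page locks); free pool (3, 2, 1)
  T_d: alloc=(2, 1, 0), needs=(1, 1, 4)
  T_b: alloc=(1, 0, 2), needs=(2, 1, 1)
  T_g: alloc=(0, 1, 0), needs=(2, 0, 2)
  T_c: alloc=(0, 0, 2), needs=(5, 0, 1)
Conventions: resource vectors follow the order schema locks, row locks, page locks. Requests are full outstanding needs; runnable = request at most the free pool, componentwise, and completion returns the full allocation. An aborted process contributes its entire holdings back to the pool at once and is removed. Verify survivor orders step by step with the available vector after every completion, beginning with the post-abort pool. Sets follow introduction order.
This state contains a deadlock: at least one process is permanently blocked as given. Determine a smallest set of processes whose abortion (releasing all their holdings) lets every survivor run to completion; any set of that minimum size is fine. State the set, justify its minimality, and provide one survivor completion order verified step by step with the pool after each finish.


The answer: abort T_d.
Key observation: the deadlocked T_c becomes finishable only because T_d released (2, 1, 0); it completes at step 3 below.
No smaller set exists: with zero aborts the deadlock remains.
The survivors complete as T_b, T_g, T_c. Check, step by step (starting from the post-abort pool):
  pool = (5, 3, 1)
  T_b: need (2, 1, 1) fits (5, 3, 1); releases (1, 0, 2), pool now (6, 3, 3)
  T_g: need (2, 0, 2) fits (6, 3, 3); releases (0, 1, 0), pool now (6, 4, 3)
  T_c: need (5, 0, 1) fits (6, 4, 3); releases (0, 0, 2), pool now (6, 4, 5)


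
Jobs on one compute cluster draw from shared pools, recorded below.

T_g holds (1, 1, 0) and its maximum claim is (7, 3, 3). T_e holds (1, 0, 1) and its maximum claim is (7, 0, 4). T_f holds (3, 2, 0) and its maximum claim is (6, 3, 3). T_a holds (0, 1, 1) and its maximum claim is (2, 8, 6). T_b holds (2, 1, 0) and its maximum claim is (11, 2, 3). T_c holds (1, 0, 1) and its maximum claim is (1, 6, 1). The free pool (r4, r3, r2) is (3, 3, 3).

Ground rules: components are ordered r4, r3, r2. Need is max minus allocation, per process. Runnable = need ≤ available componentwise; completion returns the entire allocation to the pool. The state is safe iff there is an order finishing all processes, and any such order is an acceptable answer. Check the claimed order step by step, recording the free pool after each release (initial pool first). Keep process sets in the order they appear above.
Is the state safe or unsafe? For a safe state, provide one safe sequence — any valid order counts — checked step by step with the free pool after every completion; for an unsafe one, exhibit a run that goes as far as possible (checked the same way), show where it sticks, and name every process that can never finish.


SAFE. One safe sequence: T_f, T_g, T_c, T_e, T_b, T_a.
Key observation: the order's first zero-slack moment is T_f ((3, 1, 3) needed, (3, 3, 3) free — a requested resource with nothing to spare).
Check, step by step:
  pool = (3, 3, 3)
  T_f: need (3, 1, 3) fits (3, 3, 3); releases (3, 2, 0), pool now (6, 5, 3)
  T_g: need (6, 2, 3) fits (6, 5, 3); releases (1, 1, 0), pool now (7, 6, 3)
  T_c: need (0, 6, 0) fits (7, 6, 3); releases (1, 0, 1), pool now (8, 6, 4)
  T_e: need (6, 0, 3) fits (8, 6, 4); releases (1, 0, 1), pool now (9, 6, 5)
  T_b: need (9, 1, 3) fits (9, 6, 5); releases (2, 1, 0), pool now (11, 7, 5)
  T_a: need (2, 7, 5) fits (11, 7, 5); releases (0, 1, 1), pool now (11, 8, 6)


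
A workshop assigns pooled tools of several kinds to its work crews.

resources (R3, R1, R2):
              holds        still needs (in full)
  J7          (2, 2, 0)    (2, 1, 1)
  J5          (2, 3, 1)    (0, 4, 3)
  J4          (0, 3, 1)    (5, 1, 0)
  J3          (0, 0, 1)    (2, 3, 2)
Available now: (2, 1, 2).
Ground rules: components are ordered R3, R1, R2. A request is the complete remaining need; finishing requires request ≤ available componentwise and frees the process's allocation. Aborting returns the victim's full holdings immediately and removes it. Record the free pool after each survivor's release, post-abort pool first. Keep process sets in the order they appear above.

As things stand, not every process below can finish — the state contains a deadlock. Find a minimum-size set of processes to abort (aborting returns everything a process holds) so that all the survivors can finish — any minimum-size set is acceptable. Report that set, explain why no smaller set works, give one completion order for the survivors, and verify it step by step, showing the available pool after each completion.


The answer: abort J4.
Key observation: aborting J4 returns (0, 3, 1), and J5 — hopeless before — runs at step 2 with the returned capacity in the pool.
Minimality: the empty abort set fails — the state is deadlocked as it stands.
Survivors finish in the order: J3, J5, J7. Check, step by step (pool after the aborts first):
  pool = (2, 4, 3)
  J3 needs (2, 3, 2) <= (2, 4, 3) -> finishes; pool += (0, 0, 1) = (2, 4, 4)
  J5 needs (0, 4, 3) <= (2, 4, 4) -> finishes; pool += (2, 3, 1) = (4, 7, 5)
  J7 needs (2, 1, 1) <= (4, 7, 5) -> finishes; pool += (2, 2, 0) = (6, 9, 5)


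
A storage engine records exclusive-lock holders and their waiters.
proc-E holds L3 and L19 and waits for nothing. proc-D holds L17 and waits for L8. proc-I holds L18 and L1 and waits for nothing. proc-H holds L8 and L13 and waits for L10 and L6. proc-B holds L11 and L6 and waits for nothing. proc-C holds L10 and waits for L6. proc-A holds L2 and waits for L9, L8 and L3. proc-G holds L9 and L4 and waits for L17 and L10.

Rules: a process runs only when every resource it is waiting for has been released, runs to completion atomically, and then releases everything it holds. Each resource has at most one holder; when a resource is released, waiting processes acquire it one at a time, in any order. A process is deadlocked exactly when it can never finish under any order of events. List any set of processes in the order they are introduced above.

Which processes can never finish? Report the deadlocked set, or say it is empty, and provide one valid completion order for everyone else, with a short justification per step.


The deadlocked set is empty.
Key observation: although several processes wait, no cycle exists — each chain bottoms out at a free runner.
One completion order for the rest: proc-B, proc-I, proc-C, proc-H, proc-D, proc-G, proc-E, proc-A.
Verifying each step:
  run proc-B (it waits on nothing); releases L11 and L6
  run proc-I (it waits on nothing); releases L18 and L1
  proc-C: everything it awaited (L6) is free; runs, freeing L10
  proc-H: everything it awaited (L10 and L6) is free; runs, freeing L8 and L13
  proc-D: everything it awaited (L8) is free; runs, freeing L17
  proc-G: everything it awaited (L17 and L10) is free; runs, freeing L9 and L4
  run proc-E (it waits on nothing); releases L3 and L19
  proc-A: everything it awaited (L9, L8 and L3) is free; runs, freeing L2


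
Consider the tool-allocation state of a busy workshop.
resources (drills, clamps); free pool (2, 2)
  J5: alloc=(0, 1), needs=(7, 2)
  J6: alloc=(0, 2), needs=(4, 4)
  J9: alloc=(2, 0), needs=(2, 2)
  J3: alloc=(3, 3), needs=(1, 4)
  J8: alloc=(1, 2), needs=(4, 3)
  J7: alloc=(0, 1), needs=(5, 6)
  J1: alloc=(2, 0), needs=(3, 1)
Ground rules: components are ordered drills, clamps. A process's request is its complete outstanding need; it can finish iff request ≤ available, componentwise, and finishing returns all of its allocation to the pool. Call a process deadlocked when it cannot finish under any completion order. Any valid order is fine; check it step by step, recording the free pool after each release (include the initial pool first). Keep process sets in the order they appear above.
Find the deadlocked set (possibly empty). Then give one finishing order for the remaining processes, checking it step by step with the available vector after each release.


Deadlocked set: J5, J6, J3, J8 and J7.
Key observation: after J9, J1 the pool peaks at (6, 2), and each blocked process is short somewhere: J5 on drills; J6 on clamps; J3 on clamps; J8 on clamps; J7 on clamps.
A valid finishing order for the others: J9, J1. Step-by-step check:
  pool = (2, 2)
  J9 needs (2, 2) <= (2, 2) -> finishes; pool += (2, 0) = (4, 2)
  J1 needs (3, 1) <= (4, 2) -> finishes; pool += (2, 0) = (6, 2)
The stuck group stays short no matter what:
  blocked: J5 wants (7, 2), pool (6, 2) — not enough drills
  blocked: J6 wants (4, 4), pool (6, 2) — not enough clamps
  blocked: J3 wants (1, 4), pool (6, 2) — not enough clamps
  blocked: J8 wants (4, 3), pool (6, 2) — not enough clamps
  blocked: J7 wants (5, 6), pool (6, 2) — not enough clamps


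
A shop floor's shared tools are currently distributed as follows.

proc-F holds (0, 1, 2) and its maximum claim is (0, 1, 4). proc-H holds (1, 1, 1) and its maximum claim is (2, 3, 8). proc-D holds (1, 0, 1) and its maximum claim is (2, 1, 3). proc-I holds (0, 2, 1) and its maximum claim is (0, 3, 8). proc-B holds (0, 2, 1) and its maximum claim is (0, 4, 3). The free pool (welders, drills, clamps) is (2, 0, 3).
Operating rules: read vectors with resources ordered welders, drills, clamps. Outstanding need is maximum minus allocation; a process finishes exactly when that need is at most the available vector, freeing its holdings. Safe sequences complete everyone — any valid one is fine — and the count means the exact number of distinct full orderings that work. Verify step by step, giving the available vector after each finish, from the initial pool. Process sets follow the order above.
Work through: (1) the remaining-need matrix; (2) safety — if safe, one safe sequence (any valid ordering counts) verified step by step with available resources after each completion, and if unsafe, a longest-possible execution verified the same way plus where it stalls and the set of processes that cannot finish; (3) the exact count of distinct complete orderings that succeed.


(1) Need matrix, components ordered welders, drills, clamps:
  proc-F: (0, 0, 2)
  proc-H: (1, 2, 7)
  proc-D: (1, 1, 2)
  proc-I: (0, 1, 7)
  proc-B: (0, 2, 2)
(2) UNSAFE.
Key observation: after proc-F, proc-D the pool peaks at (3, 1, 6), and each blocked process is short somewhere: proc-H on drills, clamps; proc-I on clamps; proc-B on drills.
A maximal execution: proc-F, proc-D — then nothing else fits. Walking it through:
  pool = (2, 0, 3)
  proc-F needs (0, 0, 2) <= (2, 0, 3) -> finishes; pool += (0, 1, 2) = (2, 1, 5)
  proc-D needs (1, 1, 2) <= (2, 1, 5) -> finishes; pool += (1, 0, 1) = (3, 1, 6)
  proc-H still needs (1, 2, 7) but only (3, 1, 6) is free — short on drills and clamps
  proc-I still needs (0, 1, 7) but only (3, 1, 6) is free — short on clamps
  proc-B still needs (0, 2, 2) but only (3, 1, 6) is free — short on drills
Permanently blocked: proc-H, proc-I and proc-B.
(3) Precisely 0 of the possible complete orderings are safe sequences.


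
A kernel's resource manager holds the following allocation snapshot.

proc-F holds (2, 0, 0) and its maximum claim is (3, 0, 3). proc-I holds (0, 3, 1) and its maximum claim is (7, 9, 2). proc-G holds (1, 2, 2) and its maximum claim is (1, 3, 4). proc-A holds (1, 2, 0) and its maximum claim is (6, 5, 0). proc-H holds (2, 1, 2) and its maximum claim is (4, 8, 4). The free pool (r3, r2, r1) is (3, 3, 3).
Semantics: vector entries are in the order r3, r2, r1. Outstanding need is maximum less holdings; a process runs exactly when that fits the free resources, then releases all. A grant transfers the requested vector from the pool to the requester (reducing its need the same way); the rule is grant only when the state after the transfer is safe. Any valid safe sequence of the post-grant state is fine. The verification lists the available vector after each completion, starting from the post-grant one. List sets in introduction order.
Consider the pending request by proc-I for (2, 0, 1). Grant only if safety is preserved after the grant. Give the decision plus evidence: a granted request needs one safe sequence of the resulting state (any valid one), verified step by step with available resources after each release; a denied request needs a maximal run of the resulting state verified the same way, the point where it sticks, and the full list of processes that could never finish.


DENY. Granting would leave the state unsafe.
Key observation: after proc-G, proc-F the pool peaks at (4, 5, 4), and each blocked process is short somewhere: proc-I on r3, r2; proc-A on r3; proc-H on r2.
Pretend the grant happened; the run proc-G, proc-F goes as far as possible. Check, step by step:
  pool = (1, 3, 2)
  proc-G needs (0, 1, 2) <= (1, 3, 2) -> finishes; pool += (1, 2, 2) = (2, 5, 4)
  proc-F needs (1, 0, 3) <= (2, 5, 4) -> finishes; pool += (2, 0, 0) = (4, 5, 4)
  proc-I still needs (5, 6, 0) but only (4, 5, 4) is free — short on r3 and r2
  proc-A still needs (5, 3, 0) but only (4, 5, 4) is free — short on r3
  proc-H still needs (2, 7, 2) but only (4, 5, 4) is free — short on r2
Post-grant, the permanently blocked set is proc-I, proc-A and proc-H.


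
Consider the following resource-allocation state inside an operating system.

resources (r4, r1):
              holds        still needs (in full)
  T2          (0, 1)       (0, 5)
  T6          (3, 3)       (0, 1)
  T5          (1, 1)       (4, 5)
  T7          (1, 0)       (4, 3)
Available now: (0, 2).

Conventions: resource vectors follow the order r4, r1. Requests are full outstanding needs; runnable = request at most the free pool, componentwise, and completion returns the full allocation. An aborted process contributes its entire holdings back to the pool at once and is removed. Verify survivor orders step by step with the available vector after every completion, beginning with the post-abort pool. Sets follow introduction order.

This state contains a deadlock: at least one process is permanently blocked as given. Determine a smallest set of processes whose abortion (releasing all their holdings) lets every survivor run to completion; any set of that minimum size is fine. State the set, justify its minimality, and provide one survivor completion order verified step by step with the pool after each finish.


Abort T7.
Key observation: no ordering could ever have run T5 before the abort of T7; with (1, 0) back in the pool it fits at step 3.
Why nothing smaller works: aborting no one leaves the state deadlocked as given.
One survivor order: T6, T2, T5. Verifying each step (post-abort pool first):
  pool = (1, 2)
  T6: need (0, 1) fits (1, 2); releases (3, 3), pool now (4, 5)
  T2: need (0, 5) fits (4, 5); releases (0, 1), pool now (4, 6)
  T5: need (4, 5) fits (4, 6); releases (1, 1), pool now (5, 7)


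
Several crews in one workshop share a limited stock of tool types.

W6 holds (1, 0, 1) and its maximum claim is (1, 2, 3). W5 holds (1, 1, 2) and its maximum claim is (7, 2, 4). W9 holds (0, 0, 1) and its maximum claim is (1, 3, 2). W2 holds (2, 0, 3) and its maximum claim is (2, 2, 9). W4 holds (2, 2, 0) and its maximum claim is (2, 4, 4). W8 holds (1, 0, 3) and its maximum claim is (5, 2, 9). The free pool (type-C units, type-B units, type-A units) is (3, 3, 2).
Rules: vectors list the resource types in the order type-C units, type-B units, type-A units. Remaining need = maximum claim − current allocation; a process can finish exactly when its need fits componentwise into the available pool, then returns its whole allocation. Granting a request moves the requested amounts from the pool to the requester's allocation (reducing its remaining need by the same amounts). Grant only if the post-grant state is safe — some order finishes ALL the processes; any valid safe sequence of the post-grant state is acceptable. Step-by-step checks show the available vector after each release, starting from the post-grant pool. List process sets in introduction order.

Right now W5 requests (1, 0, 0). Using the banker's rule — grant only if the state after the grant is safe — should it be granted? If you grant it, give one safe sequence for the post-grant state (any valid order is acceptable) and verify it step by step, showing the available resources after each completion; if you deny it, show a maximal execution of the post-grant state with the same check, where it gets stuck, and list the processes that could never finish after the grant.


GRANT — the state after the grant stays safe, e.g. via W9, W6, W4, W5, W8, W2.
Key observation: after the grant the pool drops to (2, 3, 2), which still lets W9 finish first and unwind the rest.
Verifying the post-grant state step by step:
  pool = (2, 3, 2)
  run W9 (needs (1, 3, 1), free (2, 3, 2)); after release of (0, 0, 1) the pool is (2, 3, 3)
  run W6 (needs (0, 2, 2), free (2, 3, 3)); after release of (1, 0, 1) the pool is (3, 3, 4)
  run W4 (needs (0, 2, 4), free (3, 3, 4)); after release of (2, 2, 0) the pool is (5, 5, 4)
  run W5 (needs (5, 1, 2), free (5, 5, 4)); after release of (2, 1, 2) the pool is (7, 6, 6)
  run W8 (needs (4, 2, 6), free (7, 6, 6)); after release of (1, 0, 3) the pool is (8, 6, 9)
  run W2 (needs (0, 2, 6), free (8, 6, 9)); after release of (2, 0, 3) the pool is (10, 6, 12)


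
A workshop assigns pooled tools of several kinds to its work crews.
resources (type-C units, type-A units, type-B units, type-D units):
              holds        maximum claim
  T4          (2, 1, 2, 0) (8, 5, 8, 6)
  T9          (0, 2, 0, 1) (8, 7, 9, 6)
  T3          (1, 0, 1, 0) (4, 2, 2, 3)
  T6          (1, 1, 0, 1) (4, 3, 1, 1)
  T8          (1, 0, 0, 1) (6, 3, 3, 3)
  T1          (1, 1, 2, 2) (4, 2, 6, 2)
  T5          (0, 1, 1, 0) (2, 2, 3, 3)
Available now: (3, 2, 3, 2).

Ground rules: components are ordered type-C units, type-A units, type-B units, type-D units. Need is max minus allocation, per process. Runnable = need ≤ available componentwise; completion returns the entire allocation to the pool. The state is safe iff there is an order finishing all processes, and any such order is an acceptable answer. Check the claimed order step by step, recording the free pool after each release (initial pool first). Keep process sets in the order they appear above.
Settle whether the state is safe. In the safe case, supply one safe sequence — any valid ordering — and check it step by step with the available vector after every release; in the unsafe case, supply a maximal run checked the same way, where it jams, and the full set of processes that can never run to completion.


The state is SAFE; one workable sequence: T6, T5, T3, T1, T8, T4, T9.
Key observation: reading the order forward, T6 is the first process whose need (3, 2, 1, 0) meets the free pool (3, 2, 3, 2) exactly on a resource it requests.
Verifying each step:
  pool = (3, 2, 3, 2)
  run T6 (needs (3, 2, 1, 0), free (3, 2, 3, 2)); after release of (1, 1, 0, 1) the pool is (4, 3, 3, 3)
  run T5 (needs (2, 1, 2, 3), free (4, 3, 3, 3)); after release of (0, 1, 1, 0) the pool is (4, 4, 4, 3)
  run T3 (needs (3, 2, 1, 3), free (4, 4, 4, 3)); after release of (1, 0, 1, 0) the pool is (5, 4, 5, 3)
  run T1 (needs (3, 1, 4, 0), free (5, 4, 5, 3)); after release of (1, 1, 2, 2) the pool is (6, 5, 7, 5)
  run T8 (needs (5, 3, 3, 2), free (6, 5, 7, 5)); after release of (1, 0, 0, 1) the pool is (7, 5, 7, 6)
  run T4 (needs (6, 4, 6, 6), free (7, 5, 7, 6)); after release of (2, 1, 2, 0) the pool is (9, 6, 9, 6)
  run T9 (needs (8, 5, 9, 5), free (9, 6, 9, 6)); after release of (0, 2, 0, 1) the pool is (9, 8, 9, 7)


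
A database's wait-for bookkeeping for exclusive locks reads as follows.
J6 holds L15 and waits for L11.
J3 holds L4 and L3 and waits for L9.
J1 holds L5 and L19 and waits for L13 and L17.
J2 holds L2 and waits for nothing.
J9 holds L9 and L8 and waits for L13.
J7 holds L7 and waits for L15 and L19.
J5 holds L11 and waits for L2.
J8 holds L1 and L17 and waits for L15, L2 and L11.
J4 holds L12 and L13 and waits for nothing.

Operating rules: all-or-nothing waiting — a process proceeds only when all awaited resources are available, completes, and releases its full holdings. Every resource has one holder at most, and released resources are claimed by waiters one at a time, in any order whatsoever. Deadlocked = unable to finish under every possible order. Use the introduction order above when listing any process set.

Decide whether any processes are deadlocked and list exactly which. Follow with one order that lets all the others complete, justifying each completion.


Nothing here is deadlocked.
Key observation: every chain of waits terminates; starting from the processes that wait on nothing, all the rest unlock in turn.
One completion order for the rest: J4, J2, J9, J5, J6, J8, J3, J1, J7.
Walking it through:
  J4: no waits; runs immediately, freeing L12 and L13
  J2: no waits; runs immediately, freeing L2
  J9: everything it awaited (L13) is free; runs, freeing L9 and L8
  J5: everything it awaited (L2) is free; runs, freeing L11
  J6: everything it awaited (L11) is free; runs, freeing L15
  J8: everything it awaited (L15, L2 and L11) is free; runs, freeing L1 and L17
  J3: everything it awaited (L9) is free; runs, freeing L4 and L3
  J1: everything it awaited (L13 and L17) is free; runs, freeing L5 and L19
  J7: everything it awaited (L15 and L19) is free; runs, freeing L7


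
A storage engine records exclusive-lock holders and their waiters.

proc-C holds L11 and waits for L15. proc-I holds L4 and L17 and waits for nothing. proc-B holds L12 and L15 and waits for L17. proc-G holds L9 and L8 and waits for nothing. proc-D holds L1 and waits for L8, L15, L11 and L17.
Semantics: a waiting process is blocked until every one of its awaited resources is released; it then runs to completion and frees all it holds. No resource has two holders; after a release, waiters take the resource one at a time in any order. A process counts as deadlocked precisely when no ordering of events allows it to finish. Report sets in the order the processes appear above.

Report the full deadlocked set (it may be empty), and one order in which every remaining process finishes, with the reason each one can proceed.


Nothing here is deadlocked.
Key observation: although several processes wait, no cycle exists — each chain bottoms out at a free runner.
One completion order for the rest: proc-I, proc-G, proc-B, proc-C, proc-D.
Check, step by step:
  run proc-I (it waits on nothing); releases L4 and L17
  run proc-G (it waits on nothing); releases L9 and L8
  proc-B waits on L17 — all released -> runs and releases L12 and L15
  proc-C waits on L15 — all released -> runs and releases L11
  proc-D waits on L8, L15, L11 and L17 — all released -> runs and releases L1


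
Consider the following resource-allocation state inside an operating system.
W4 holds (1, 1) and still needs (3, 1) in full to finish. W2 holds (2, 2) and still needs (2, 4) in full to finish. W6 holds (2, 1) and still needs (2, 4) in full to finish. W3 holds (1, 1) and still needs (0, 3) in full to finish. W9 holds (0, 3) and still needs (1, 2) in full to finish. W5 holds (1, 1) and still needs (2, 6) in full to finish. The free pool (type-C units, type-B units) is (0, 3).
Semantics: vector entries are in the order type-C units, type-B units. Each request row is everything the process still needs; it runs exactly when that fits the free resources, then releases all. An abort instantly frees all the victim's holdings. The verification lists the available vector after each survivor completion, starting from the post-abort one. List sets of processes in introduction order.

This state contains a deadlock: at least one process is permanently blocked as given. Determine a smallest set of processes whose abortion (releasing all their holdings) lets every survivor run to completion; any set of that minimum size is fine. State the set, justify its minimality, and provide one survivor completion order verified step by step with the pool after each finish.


The answer: abort W6.
Key observation: before aborting W6, W2 was permanently blocked — no order could ever run it; afterwards it completes at step 3.
Why nothing smaller works: aborting no one leaves the state deadlocked as given.
One survivor order: W9, W3, W2, W4, W5. Check, step by step (post-abort pool first):
  pool = (2, 4)
  W9: need (1, 2) fits (2, 4); releases (0, 3), pool now (2, 7)
  W3: need (0, 3) fits (2, 7); releases (1, 1), pool now (3, 8)
  W2: need (2, 4) fits (3, 8); releases (2, 2), pool now (5, 10)
  W4: need (3, 1) fits (5, 10); releases (1, 1), pool now (6, 11)
  W5: need (2, 6) fits (6, 11); releases (1, 1), pool now (7, 12)


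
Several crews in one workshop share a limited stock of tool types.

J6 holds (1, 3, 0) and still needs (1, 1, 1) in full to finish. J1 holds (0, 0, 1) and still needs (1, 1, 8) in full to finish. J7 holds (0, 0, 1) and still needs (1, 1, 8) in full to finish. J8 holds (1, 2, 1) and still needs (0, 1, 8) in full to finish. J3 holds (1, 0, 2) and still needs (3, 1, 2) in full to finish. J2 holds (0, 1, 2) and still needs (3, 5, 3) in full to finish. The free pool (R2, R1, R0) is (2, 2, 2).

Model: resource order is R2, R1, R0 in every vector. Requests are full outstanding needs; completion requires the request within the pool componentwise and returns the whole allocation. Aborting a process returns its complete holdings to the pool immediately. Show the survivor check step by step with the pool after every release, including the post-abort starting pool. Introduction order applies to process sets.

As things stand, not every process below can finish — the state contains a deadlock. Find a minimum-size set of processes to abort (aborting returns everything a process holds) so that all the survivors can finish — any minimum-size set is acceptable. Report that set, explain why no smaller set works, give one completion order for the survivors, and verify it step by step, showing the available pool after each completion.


Minimum abort set: J7 and J8.
Key observation: J1 was stuck for good until J7 and J8 gave back (1, 2, 2); in the order shown it finishes at step 4.
Why nothing smaller works — every single abort fails: J6 alone leaves J1 blocked (short on R0); J1 alone leaves J7 blocked (short on R0); J7 alone leaves J1 blocked (short on R0); J8 alone leaves J1 blocked (short on R0); J3 alone leaves J1 blocked (short on R0); J2 alone leaves J1 blocked (short on R0).
One survivor order: J6, J3, J2, J1. Step-by-step check (post-abort pool first):
  pool = (3, 4, 4)
  J6: need (1, 1, 1) fits (3, 4, 4); releases (1, 3, 0), pool now (4, 7, 4)
  J3: need (3, 1, 2) fits (4, 7, 4); releases (1, 0, 2), pool now (5, 7, 6)
  J2: need (3, 5, 3) fits (5, 7, 6); releases (0, 1, 2), pool now (5, 8, 8)
  J1: need (1, 1, 8) fits (5, 8, 8); releases (0, 0, 1), pool now (5, 8, 9)


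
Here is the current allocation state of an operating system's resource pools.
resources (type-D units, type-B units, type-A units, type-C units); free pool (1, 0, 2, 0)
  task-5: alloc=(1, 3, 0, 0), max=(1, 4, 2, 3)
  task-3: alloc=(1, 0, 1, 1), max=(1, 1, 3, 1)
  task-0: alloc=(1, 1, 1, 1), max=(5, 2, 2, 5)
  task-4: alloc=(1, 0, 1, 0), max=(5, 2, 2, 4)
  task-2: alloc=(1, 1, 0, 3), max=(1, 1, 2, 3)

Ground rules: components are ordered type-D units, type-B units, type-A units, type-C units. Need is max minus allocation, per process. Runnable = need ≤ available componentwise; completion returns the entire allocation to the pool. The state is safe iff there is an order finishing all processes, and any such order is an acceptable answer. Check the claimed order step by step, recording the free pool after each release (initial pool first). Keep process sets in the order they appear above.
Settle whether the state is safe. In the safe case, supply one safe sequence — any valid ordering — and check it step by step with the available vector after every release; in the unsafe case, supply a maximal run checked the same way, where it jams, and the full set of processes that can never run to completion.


SAFE — a valid safe sequence is task-2, task-5, task-3, task-0, task-4.
Key observation: the first exact fit in this order is task-2 — it needs (0, 0, 2, 0) with (1, 0, 2, 0) free, meeting a requested resource to the last unit.
Walking it through:
  pool = (1, 0, 2, 0)
  task-2: need (0, 0, 2, 0) fits (1, 0, 2, 0); releases (1, 1, 0, 3), pool now (2, 1, 2, 3)
  task-5: need (0, 1, 2, 3) fits (2, 1, 2, 3); releases (1, 3, 0, 0), pool now (3, 4, 2, 3)
  task-3: need (0, 1, 2, 0) fits (3, 4, 2, 3); releases (1, 0, 1, 1), pool now (4, 4, 3, 4)
  task-0: need (4, 1, 1, 4) fits (4, 4, 3, 4); releases (1, 1, 1, 1), pool now (5, 5, 4, 5)
  task-4: need (4, 2, 1, 4) fits (5, 5, 4, 5); releases (1, 0, 1, 0), pool now (6, 5, 5, 5)


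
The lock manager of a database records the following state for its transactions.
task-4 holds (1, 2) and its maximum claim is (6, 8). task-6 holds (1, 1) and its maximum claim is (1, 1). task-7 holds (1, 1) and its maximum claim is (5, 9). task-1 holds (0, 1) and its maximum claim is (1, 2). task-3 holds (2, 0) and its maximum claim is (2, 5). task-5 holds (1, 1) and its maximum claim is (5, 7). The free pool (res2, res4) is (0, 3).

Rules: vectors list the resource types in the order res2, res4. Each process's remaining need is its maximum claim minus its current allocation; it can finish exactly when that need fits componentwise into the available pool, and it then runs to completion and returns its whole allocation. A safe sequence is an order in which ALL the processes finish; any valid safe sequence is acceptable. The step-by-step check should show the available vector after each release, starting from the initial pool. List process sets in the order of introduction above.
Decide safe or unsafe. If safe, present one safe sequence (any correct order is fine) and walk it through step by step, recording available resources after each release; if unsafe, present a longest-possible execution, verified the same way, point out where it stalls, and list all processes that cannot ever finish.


UNSAFE.
Key observation: even finishing task-6, task-1, task-3 leaves just (3, 5) free — too little res2 for any of the remaining processes.
The run task-6, task-1, task-3 cannot be extended any further. Walking it through:
  pool = (0, 3)
  run task-6 (needs (0, 0), free (0, 3)); after release of (1, 1) the pool is (1, 4)
  run task-1 (needs (1, 1), free (1, 4)); after release of (0, 1) the pool is (1, 5)
  run task-3 (needs (0, 5), free (1, 5)); after release of (2, 0) the pool is (3, 5)
  task-4 cannot run: need (5, 6) vs free (3, 5) (insufficient res2 and res4)
  task-7 cannot run: need (4, 8) vs free (3, 5) (insufficient res2 and res4)
  task-5 cannot run: need (4, 6) vs free (3, 5) (insufficient res2 and res4)
Permanently blocked: task-4, task-7 and task-5.


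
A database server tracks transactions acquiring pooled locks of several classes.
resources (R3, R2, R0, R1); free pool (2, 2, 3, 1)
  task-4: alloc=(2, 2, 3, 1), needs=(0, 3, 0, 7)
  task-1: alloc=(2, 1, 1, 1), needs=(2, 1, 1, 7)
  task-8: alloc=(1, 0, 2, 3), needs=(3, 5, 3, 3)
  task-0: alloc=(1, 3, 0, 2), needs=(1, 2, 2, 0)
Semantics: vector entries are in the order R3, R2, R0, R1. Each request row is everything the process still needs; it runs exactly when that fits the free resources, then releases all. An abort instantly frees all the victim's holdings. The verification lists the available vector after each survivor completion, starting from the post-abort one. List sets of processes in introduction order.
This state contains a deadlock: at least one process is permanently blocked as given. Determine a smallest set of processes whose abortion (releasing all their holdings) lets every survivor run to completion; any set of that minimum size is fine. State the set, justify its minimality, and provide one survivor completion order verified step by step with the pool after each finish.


Abort task-1.
Key observation: task-4 could never have finished before the abort; with (2, 1, 1, 1) returned by task-1, it fits at step 3.
No smaller set exists: with zero aborts the deadlock remains.
Survivors finish in the order: task-0, task-8, task-4. Walking it through (pool after the aborts first):
  pool = (4, 3, 4, 2)
  run task-0 (needs (1, 2, 2, 0), free (4, 3, 4, 2)); after release of (1, 3, 0, 2) the pool is (5, 6, 4, 4)
  run task-8 (needs (3, 5, 3, 3), free (5, 6, 4, 4)); after release of (1, 0, 2, 3) the pool is (6, 6, 6, 7)
  run task-4 (needs (0, 3, 0, 7), free (6, 6, 6, 7)); after release of (2, 2, 3, 1) the pool is (8, 8, 9, 8)
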